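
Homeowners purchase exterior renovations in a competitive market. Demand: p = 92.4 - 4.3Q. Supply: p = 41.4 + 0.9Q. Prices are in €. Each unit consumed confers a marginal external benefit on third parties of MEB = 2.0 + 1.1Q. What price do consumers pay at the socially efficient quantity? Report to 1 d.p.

P = €36.8

Social marginal benefit = demand + MEB = 94.4 - 3.2Q.
Set SMB = MC: 94.4 - 3.2Q = 41.4 + 0.9Q → Q* = 12.9268.
Consumer price on the demand curve at Q*: 92.4 − 4.3×12.9268 = 36.8148.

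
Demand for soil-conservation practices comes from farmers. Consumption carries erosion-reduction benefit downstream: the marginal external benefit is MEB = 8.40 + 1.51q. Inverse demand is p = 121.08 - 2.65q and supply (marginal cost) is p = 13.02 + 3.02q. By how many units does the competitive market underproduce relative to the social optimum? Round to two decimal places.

8.94 units

Market equilibrium (private): 13.02 + 3.02q = 121.08 - 2.65q → q_m = 19.0582.
Social marginal benefit = demand + MEB = 129.48 - 1.14q.
Set SMB = MC: 129.48 - 1.14q = 13.02 + 3.02q → q* = 27.9952.
Gap = |19.0582 − 27.9952| = 8.9370.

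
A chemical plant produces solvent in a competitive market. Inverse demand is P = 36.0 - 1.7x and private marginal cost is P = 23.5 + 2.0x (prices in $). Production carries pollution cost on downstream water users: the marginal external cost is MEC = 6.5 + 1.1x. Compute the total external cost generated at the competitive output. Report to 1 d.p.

Market equilibrium (private): 23.5 + 2.0x = 36.0 - 1.7x → x_m = 3.3784.
Total external cost = ∫₀^{x_m} (6.5 + 1.1x) dx = 6.5×3.3784 + ½×1.1×3.3784² = 28.2371.

$28.2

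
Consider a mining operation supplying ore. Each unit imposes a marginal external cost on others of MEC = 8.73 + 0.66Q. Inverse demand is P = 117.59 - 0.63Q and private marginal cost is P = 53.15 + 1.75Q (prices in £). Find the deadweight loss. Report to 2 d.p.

Market equilibrium (private): 53.15 + 1.75Q = 117.59 - 0.63Q → Q_m = 27.0756.
Social marginal cost = private MC + MEC = 61.88 + 2.41Q.
Set SMC = demand: 61.88 + 2.41Q = 117.59 - 0.63Q → Q* = 18.3257.
Between Q* and Q_m the wedge SMC − demand runs linearly from 0 to MEC(Q_m), so the loss is a triangle.
DWL = ½ × 8.7499 × 26.5999 = 116.3732.

DWL = £116.37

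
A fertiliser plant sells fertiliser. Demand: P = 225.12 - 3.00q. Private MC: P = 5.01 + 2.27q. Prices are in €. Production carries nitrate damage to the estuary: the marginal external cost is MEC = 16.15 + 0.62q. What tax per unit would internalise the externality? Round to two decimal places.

tax = €37.62 per unit

Social marginal cost = private MC + MEC = 21.16 + 2.89q.
Set SMC = demand: 21.16 + 2.89q = 225.12 - 3.00q → q* = 34.6282.
The Pigouvian tax equals MEC at q*: 16.15 + 0.62×34.6282 = 37.6195.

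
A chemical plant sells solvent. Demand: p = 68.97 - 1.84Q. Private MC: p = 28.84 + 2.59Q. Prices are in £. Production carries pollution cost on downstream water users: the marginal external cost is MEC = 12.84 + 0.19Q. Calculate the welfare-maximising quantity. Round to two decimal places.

Q* = 5.91

Social marginal cost = private MC + MEC = 41.68 + 2.78Q.
Set SMC = demand: 41.68 + 2.78Q = 68.97 - 1.84Q → Q* = 5.9069.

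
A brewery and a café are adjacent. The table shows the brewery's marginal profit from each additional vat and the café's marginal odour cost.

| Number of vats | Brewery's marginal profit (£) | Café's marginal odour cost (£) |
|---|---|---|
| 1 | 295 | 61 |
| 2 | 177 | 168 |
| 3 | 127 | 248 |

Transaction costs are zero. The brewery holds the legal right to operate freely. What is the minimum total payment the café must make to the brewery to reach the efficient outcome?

£127

Left alone the brewery would choose level 3 (marginal profit stays positive).
Efficient level: k* = 2 (marginal profit ≥ marginal odour cost through 2).
The café must at least cover the brewery's forgone profit from cutting 3→2: 127 = 127.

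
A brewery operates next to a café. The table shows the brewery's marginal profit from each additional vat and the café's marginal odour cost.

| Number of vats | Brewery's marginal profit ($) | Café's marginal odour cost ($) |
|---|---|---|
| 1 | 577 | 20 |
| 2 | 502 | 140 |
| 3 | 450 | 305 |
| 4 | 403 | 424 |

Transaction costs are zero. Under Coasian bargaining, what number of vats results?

3

Bargaining reaches the level where marginal profit last exceeds marginal odour cost.
That holds through level 3 (450 ≥ 305) but not at 4 (403 < 424).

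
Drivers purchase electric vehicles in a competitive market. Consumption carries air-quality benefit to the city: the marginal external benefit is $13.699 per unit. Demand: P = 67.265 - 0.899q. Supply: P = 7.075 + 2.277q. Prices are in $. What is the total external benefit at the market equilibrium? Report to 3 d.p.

Market equilibrium (private): 7.075 + 2.277q = 67.265 - 0.899q → q_m = 18.9515.
Total external benefit = MEB × q_m = 13.699 × 18.9515 = 259.6166.

$259.617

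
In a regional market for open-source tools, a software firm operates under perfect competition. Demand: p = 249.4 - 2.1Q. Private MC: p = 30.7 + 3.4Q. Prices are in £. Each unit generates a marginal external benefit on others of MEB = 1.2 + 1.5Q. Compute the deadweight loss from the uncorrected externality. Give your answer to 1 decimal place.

DWL = £462.8

Market equilibrium (private): 30.7 + 3.4Q = 249.4 - 2.1Q → Q_m = 39.7636.
Social marginal cost = private MC − MEB = 29.5 + 1.9Q.
Set SMC = demand: 29.5 + 1.9Q = 249.4 - 2.1Q → Q* = 54.9750.
Between Q* and Q_m the wedge demand − SMC runs linearly from 0 to MEB(Q_m), so the loss is a triangle.
DWL = ½ × 15.2114 × 60.8455 = 462.7726.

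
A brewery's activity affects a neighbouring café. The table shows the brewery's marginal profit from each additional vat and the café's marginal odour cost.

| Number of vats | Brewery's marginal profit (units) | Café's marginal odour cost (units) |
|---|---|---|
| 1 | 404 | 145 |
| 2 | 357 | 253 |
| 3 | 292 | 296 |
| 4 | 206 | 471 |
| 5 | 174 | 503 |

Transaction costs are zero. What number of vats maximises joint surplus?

Bargaining reaches the level where marginal profit last exceeds marginal odour cost.
That holds through level 2 (357 ≥ 253) but not at 3 (292 < 296).

2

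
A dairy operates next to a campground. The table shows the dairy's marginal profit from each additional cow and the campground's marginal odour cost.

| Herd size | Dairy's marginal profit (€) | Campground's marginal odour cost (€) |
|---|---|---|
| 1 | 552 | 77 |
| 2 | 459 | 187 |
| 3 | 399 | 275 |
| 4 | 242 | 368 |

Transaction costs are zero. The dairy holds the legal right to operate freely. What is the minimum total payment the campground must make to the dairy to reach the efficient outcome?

€242

Left alone the dairy would choose level 4 (marginal profit stays positive).
Efficient level: k* = 3 (marginal profit ≥ marginal odour cost through 3).
The campground must at least cover the dairy's forgone profit from cutting 4→3: 242 = 242.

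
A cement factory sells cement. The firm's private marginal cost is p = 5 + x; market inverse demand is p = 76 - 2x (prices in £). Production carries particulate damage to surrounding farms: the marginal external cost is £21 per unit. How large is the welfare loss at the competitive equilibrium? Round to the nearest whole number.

Market equilibrium (private): 5 + x = 76 - 2x → x_m = 23.6667.
Social marginal cost = private MC + MEC = 26 + x.
Set SMC = demand: 26 + x = 76 - 2x → x* = 16.6667.
Height of the DWL triangle at x_m is SMC(x_m) − demand(x_m) = MEC(x_m) = 21.0000.
DWL = ½ × 7.0000 × 21.0000 = 73.5000.

DWL = £74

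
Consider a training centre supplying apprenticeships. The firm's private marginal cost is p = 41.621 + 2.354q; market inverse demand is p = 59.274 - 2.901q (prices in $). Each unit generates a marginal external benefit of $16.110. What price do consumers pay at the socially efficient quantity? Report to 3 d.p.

Social marginal cost = private MC − MEB = 25.511 + 2.354q.
Set SMC = demand: 25.511 + 2.354q = 59.274 - 2.901q → q* = 6.4249.
Consumer price on the demand curve at q*: 59.274 − 2.901×6.4249 = 40.6354.

P = $40.635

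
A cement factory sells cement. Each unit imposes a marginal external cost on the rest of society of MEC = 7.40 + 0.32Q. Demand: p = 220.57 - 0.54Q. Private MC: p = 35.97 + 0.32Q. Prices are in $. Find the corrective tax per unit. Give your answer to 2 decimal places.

Social marginal cost = private MC + MEC = 43.37 + 0.64Q.
Set SMC = demand: 43.37 + 0.64Q = 220.57 - 0.54Q → Q* = 150.1695.
The Pigouvian tax equals MEC at Q*: 7.40 + 0.32×150.1695 = 55.4542.

tax = $55.45 per unit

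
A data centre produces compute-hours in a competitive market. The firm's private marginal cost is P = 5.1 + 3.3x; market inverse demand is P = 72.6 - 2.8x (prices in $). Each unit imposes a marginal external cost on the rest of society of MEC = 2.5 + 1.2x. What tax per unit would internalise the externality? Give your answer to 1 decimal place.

Social marginal cost = private MC + MEC = 7.6 + 4.5x.
Set SMC = demand: 7.6 + 4.5x = 72.6 - 2.8x → x* = 8.9041.
The Pigouvian tax equals MEC at x*: 2.5 + 1.2×8.9041 = 13.1849.

tax = $13.2 per unit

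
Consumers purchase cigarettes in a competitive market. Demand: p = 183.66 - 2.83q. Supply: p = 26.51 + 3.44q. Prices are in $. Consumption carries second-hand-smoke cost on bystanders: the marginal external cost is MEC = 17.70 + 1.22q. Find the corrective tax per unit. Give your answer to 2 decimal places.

tax = $40.41 per unit

Social marginal benefit = demand − MEC = 165.96 - 4.05q.
Set SMB = MC: 165.96 - 4.05q = 26.51 + 3.44q → q* = 18.6182.
The Pigouvian tax equals MEC at q*: 17.70 + 1.22×18.6182 = 40.4142.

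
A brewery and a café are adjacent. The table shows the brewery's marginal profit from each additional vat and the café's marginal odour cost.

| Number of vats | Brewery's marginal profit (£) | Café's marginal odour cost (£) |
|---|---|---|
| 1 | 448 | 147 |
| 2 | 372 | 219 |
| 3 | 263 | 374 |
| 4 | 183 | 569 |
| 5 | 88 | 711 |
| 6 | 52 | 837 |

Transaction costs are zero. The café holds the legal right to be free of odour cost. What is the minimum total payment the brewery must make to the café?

Efficient level: marginal profit ≥ marginal odour cost through level 2, so k* = 2.
With the café holding the right, the brewery must at least compensate total damage at k*: 147 + 219 = 366.

£366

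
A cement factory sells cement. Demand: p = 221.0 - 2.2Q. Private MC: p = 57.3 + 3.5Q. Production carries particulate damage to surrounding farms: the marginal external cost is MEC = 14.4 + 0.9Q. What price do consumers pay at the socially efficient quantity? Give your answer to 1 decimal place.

P = 171.2

Social marginal cost = private MC + MEC = 71.7 + 4.4Q.
Set SMC = demand: 71.7 + 4.4Q = 221.0 - 2.2Q → Q* = 22.6212.
Consumer price on the demand curve at Q*: 221.0 − 2.2×22.6212 = 171.2334.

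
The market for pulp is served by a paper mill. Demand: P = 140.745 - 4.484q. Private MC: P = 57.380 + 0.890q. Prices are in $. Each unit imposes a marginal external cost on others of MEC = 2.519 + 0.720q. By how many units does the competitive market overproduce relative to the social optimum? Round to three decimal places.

Market equilibrium (private): 57.380 + 0.890q = 140.745 - 4.484q → q_m = 15.5127.
Social marginal cost = private MC + MEC = 59.899 + 1.610q.
Set SMC = demand: 59.899 + 1.610q = 140.745 - 4.484q → q* = 13.2665.
Gap = |15.5127 − 13.2665| = 2.2462.

2.246 units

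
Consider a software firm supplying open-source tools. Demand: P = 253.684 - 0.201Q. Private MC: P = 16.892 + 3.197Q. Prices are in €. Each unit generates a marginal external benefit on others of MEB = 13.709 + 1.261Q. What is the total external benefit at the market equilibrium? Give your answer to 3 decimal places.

€4017.090

Market equilibrium (private): 16.892 + 3.197Q = 253.684 - 0.201Q → Q_m = 69.6857.
Total external benefit = ∫₀^{Q_m} (13.709 + 1.261Q) dQ = 13.709×69.6857 + ½×1.261×69.6857² = 4017.0903.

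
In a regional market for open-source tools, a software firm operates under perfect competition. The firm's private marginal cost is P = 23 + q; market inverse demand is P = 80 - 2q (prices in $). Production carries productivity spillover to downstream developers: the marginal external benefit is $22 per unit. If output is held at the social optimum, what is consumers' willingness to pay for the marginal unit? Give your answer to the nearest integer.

P = $27

Social marginal cost = private MC − MEB = 1 + q.
Set SMC = demand: 1 + q = 80 - 2q → q* = 26.3333.
Consumer price on the demand curve at q*: 80 − 2×26.3333 = 27.3334.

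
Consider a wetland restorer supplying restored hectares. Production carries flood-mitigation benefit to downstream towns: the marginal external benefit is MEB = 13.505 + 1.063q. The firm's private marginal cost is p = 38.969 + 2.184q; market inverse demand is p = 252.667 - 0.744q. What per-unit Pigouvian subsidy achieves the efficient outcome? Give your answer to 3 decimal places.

subsidy = 143.005 per unit

Social marginal cost = private MC − MEB = 25.464 + 1.121q.
Set SMC = demand: 25.464 + 1.121q = 252.667 - 0.744q → q* = 121.8247.
The Pigouvian subsidy equals MEB at q*: 13.505 + 1.063×121.8247 = 143.0047.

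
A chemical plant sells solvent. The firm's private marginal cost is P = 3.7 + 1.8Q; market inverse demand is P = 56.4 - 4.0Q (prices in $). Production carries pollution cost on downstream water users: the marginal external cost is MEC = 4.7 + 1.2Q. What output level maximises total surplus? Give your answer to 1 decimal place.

Q* = 6.9

Social marginal cost = private MC + MEC = 8.4 + 3.0Q.
Set SMC = demand: 8.4 + 3.0Q = 56.4 - 4.0Q → Q* = 6.8571.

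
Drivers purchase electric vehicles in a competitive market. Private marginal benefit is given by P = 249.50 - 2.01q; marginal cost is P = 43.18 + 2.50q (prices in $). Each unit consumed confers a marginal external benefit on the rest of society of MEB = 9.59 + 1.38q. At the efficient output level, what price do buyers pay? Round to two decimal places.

Social marginal benefit = demand + MEB = 259.09 - 0.63q.
Set SMB = MC: 259.09 - 0.63q = 43.18 + 2.50q → q* = 68.9808.
Consumer price on the demand curve at q*: 249.50 − 2.01×68.9808 = 110.8486.

P = $110.85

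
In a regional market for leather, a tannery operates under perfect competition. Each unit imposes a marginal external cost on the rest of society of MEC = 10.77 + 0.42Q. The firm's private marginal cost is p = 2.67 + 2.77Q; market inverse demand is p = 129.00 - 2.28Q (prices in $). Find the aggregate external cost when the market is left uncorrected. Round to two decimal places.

$400.84

Market equilibrium (private): 2.67 + 2.77Q = 129.00 - 2.28Q → Q_m = 25.0158.
Total external cost = ∫₀^{Q_m} (10.77 + 0.42Q) dQ = 10.77×25.0158 + ½×0.42×25.0158² = 400.8361.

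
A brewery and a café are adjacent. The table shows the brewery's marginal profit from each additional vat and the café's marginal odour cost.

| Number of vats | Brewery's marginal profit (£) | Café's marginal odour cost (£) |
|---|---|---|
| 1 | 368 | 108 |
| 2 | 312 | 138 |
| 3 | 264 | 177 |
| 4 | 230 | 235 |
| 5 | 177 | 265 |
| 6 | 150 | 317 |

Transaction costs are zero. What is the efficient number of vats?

Bargaining reaches the level where marginal profit last exceeds marginal odour cost.
That holds through level 3 (264 ≥ 177) but not at 4 (230 < 235).

3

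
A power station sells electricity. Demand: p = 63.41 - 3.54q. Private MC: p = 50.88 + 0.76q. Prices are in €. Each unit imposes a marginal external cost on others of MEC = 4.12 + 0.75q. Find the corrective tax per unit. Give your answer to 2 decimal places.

Social marginal cost = private MC + MEC = 55.00 + 1.51q.
Set SMC = demand: 55.00 + 1.51q = 63.41 - 3.54q → q* = 1.6653.
The Pigouvian tax equals MEC at q*: 4.12 + 0.75×1.6653 = 5.3690.

tax = €5.37 per unit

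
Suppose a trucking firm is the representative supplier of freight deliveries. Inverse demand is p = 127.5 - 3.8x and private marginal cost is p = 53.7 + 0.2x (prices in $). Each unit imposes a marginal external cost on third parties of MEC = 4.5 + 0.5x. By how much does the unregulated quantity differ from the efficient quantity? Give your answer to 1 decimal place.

Market equilibrium (private): 53.7 + 0.2x = 127.5 - 3.8x → x_m = 18.4500.
Social marginal cost = private MC + MEC = 58.2 + 0.7x.
Set SMC = demand: 58.2 + 0.7x = 127.5 - 3.8x → x* = 15.4000.
Gap = |18.4500 − 15.4000| = 3.0500.

3.1 units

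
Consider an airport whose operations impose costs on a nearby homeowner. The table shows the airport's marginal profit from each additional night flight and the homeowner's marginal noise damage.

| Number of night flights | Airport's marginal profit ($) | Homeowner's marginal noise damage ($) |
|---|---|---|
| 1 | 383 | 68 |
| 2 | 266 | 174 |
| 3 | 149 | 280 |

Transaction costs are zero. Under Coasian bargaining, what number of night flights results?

2

Bargaining reaches the level where marginal profit last exceeds marginal noise damage.
That holds through level 2 (266 ≥ 174) but not at 3 (149 < 280).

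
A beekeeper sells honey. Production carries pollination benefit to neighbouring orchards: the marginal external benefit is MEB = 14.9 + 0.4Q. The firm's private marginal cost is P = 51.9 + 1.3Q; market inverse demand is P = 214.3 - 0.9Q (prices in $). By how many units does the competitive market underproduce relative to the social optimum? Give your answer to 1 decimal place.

24.7 units

Market equilibrium (private): 51.9 + 1.3Q = 214.3 - 0.9Q → Q_m = 73.8182.
Social marginal cost = private MC − MEB = 37.0 + 0.9Q.
Set SMC = demand: 37.0 + 0.9Q = 214.3 - 0.9Q → Q* = 98.5000.
Gap = |73.8182 − 98.5000| = 24.6818.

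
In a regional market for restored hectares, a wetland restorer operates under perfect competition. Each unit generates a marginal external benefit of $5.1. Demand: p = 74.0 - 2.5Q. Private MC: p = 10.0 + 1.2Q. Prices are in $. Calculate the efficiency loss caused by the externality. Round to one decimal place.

Market equilibrium (private): 10.0 + 1.2Q = 74.0 - 2.5Q → Q_m = 17.2973.
Social marginal cost = private MC − MEB = 4.9 + 1.2Q.
Set SMC = demand: 4.9 + 1.2Q = 74.0 - 2.5Q → Q* = 18.6757.
Height of the DWL triangle at Q_m is demand(Q_m) − SMC(Q_m) = MEB(Q_m) = 5.1000.
DWL = ½ × 1.3784 × 5.1000 = 3.5149.

DWL = $3.5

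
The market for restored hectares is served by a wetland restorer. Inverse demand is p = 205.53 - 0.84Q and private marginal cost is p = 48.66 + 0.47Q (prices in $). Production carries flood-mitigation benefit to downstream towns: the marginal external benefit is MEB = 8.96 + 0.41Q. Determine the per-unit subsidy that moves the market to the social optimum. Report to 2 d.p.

subsidy = $84.50 per unit

Social marginal cost = private MC − MEB = 39.70 + 0.06Q.
Set SMC = demand: 39.70 + 0.06Q = 205.53 - 0.84Q → Q* = 184.2556.
The Pigouvian subsidy equals MEB at Q*: 8.96 + 0.41×184.2556 = 84.5048.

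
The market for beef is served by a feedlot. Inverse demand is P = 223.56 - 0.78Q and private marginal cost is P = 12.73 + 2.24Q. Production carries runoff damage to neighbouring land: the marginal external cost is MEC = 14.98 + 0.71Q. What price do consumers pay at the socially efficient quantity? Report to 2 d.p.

P = 182.60

Social marginal cost = private MC + MEC = 27.71 + 2.95Q.
Set SMC = demand: 27.71 + 2.95Q = 223.56 - 0.78Q → Q* = 52.5067.
Consumer price on the demand curve at Q*: 223.56 − 0.78×52.5067 = 182.6048.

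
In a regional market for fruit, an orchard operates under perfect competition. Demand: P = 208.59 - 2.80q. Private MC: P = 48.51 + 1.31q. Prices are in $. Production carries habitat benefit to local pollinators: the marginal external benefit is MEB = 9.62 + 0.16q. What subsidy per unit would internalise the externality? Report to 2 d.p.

subsidy = $16.49 per unit

Social marginal cost = private MC − MEB = 38.89 + 1.15q.
Set SMC = demand: 38.89 + 1.15q = 208.59 - 2.80q → q* = 42.9620.
The Pigouvian subsidy equals MEB at q*: 9.62 + 0.16×42.9620 = 16.4939.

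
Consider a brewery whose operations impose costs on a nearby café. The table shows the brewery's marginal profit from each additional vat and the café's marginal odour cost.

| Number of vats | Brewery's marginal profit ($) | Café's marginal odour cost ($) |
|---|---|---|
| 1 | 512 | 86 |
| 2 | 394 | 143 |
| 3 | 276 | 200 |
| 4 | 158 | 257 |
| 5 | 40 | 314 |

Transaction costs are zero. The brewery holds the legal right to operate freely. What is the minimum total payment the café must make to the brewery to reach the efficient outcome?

$198

Left alone the brewery would choose level 5 (marginal profit stays positive).
Efficient level: k* = 3 (marginal profit ≥ marginal odour cost through 3).
The café must at least cover the brewery's forgone profit from cutting 5→3: 158 + 40 = 198.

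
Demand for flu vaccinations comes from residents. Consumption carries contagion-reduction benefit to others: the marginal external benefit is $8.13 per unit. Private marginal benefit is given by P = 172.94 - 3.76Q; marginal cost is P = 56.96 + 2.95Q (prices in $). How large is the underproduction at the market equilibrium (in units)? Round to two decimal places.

1.21 units

Market equilibrium (private): 56.96 + 2.95Q = 172.94 - 3.76Q → Q_m = 17.2846.
Social marginal benefit = demand + MEB = 181.07 - 3.76Q.
Set SMB = MC: 181.07 - 3.76Q = 56.96 + 2.95Q → Q* = 18.4963.
Gap = |17.2846 − 18.4963| = 1.2117.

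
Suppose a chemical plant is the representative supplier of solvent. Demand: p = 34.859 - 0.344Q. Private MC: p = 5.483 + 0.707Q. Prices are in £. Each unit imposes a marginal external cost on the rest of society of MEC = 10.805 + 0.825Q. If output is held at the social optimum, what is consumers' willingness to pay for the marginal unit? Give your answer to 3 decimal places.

P = £31.454

Social marginal cost = private MC + MEC = 16.288 + 1.532Q.
Set SMC = demand: 16.288 + 1.532Q = 34.859 - 0.344Q → Q* = 9.8993.
Consumer price on the demand curve at Q*: 34.859 − 0.344×9.8993 = 31.4536.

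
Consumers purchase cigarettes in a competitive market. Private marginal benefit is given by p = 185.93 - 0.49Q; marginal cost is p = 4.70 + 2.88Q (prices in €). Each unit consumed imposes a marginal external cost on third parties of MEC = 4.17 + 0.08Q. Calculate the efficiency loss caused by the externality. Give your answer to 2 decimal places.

DWL = €10.40

Market equilibrium (private): 4.70 + 2.88Q = 185.93 - 0.49Q → Q_m = 53.7774.
Social marginal benefit = demand − MEC = 181.76 - 0.57Q.
Set SMB = MC: 181.76 - 0.57Q = 4.70 + 2.88Q → Q* = 51.3217.
Between Q* and Q_m the wedge MC − SMB runs linearly from 0 to MEC(Q_m), so the loss is a triangle.
DWL = ½ × 2.4557 × 8.4722 = 10.4026.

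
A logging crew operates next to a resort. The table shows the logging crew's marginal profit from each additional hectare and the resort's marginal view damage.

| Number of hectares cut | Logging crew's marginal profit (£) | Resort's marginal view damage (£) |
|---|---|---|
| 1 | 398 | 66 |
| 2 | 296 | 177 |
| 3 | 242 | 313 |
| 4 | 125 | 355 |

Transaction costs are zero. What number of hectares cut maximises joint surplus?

2

Bargaining reaches the level where marginal profit last exceeds marginal view damage.
That holds through level 2 (296 ≥ 177) but not at 3 (242 < 313).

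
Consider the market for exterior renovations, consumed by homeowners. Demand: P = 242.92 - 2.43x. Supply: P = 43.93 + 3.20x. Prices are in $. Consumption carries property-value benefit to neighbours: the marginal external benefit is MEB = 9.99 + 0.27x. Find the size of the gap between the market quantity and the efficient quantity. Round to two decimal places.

Market equilibrium (private): 43.93 + 3.20x = 242.92 - 2.43x → x_m = 35.3446.
Social marginal benefit = demand + MEB = 252.91 - 2.16x.
Set SMB = MC: 252.91 - 2.16x = 43.93 + 3.20x → x* = 38.9888.
Gap = |35.3446 − 38.9888| = 3.6442.

3.64 units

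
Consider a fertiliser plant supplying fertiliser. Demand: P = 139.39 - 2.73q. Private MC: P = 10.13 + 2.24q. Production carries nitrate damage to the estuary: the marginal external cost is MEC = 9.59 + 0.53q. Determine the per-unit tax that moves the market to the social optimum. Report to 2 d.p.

Social marginal cost = private MC + MEC = 19.72 + 2.77q.
Set SMC = demand: 19.72 + 2.77q = 139.39 - 2.73q → q* = 21.7582.
The Pigouvian tax equals MEC at q*: 9.59 + 0.53×21.7582 = 21.1218.

tax = 21.12 per unit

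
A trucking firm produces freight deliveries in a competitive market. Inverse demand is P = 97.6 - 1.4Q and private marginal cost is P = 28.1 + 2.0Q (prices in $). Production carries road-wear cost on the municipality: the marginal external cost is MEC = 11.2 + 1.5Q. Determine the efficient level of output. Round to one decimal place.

Social marginal cost = private MC + MEC = 39.3 + 3.5Q.
Set SMC = demand: 39.3 + 3.5Q = 97.6 - 1.4Q → Q* = 11.8980.

Q* = 11.9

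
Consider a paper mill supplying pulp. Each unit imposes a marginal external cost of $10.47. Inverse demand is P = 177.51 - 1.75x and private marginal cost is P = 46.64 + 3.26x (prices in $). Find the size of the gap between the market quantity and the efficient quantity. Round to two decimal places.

2.09 units

Market equilibrium (private): 46.64 + 3.26x = 177.51 - 1.75x → x_m = 26.1218.
Social marginal cost = private MC + MEC = 57.11 + 3.26x.
Set SMC = demand: 57.11 + 3.26x = 177.51 - 1.75x → x* = 24.0319.
Gap = |26.1218 − 24.0319| = 2.0899.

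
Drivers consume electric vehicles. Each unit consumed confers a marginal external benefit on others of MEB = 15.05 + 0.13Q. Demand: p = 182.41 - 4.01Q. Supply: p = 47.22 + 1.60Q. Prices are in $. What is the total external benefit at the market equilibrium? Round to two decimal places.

$400.42

Market equilibrium (private): 47.22 + 1.60Q = 182.41 - 4.01Q → Q_m = 24.0980.
Total external benefit = ∫₀^{Q_m} (15.05 + 0.13Q) dQ = 15.05×24.0980 + ½×0.13×24.0980² = 400.4213.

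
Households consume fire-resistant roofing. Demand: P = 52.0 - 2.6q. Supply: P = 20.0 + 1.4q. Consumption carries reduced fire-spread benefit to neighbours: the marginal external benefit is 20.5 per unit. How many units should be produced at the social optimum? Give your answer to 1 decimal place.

q* = 13.1

Social marginal benefit = demand + MEB = 72.5 - 2.6q.
Set SMB = MC: 72.5 - 2.6q = 20.0 + 1.4q → q* = 13.1250.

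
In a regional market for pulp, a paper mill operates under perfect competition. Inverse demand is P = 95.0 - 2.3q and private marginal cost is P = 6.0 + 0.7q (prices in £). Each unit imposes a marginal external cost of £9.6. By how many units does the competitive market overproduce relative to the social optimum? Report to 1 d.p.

Market equilibrium (private): 6.0 + 0.7q = 95.0 - 2.3q → q_m = 29.6667.
Social marginal cost = private MC + MEC = 15.6 + 0.7q.
Set SMC = demand: 15.6 + 0.7q = 95.0 - 2.3q → q* = 26.4667.
Gap = |29.6667 − 26.4667| = 3.2000.

3.2 units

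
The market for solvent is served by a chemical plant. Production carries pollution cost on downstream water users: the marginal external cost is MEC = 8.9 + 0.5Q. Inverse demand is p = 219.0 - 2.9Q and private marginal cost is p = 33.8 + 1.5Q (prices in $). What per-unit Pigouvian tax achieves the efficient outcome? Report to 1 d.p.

Social marginal cost = private MC + MEC = 42.7 + 2.0Q.
Set SMC = demand: 42.7 + 2.0Q = 219.0 - 2.9Q → Q* = 35.9796.
The Pigouvian tax equals MEC at Q*: 8.9 + 0.5×35.9796 = 26.8898.

tax = $26.9 per unit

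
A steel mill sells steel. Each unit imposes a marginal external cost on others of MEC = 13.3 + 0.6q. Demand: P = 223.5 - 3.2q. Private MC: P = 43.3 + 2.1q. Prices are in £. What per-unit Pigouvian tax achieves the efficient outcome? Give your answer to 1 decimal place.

Social marginal cost = private MC + MEC = 56.6 + 2.7q.
Set SMC = demand: 56.6 + 2.7q = 223.5 - 3.2q → q* = 28.2881.
The Pigouvian tax equals MEC at q*: 13.3 + 0.6×28.2881 = 30.2729.

tax = £30.3 per unit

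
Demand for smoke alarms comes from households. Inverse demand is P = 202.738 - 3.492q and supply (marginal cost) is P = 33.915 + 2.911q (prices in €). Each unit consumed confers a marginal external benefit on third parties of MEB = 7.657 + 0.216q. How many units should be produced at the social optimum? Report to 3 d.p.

Social marginal benefit = demand + MEB = 210.395 - 3.276q.
Set SMB = MC: 210.395 - 3.276q = 33.915 + 2.911q → q* = 28.5243.

q* = 28.524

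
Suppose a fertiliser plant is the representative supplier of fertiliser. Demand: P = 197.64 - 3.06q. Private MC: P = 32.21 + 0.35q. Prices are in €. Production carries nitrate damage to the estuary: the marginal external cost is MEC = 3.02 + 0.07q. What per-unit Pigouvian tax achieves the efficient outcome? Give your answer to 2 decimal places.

tax = €6.29 per unit

Social marginal cost = private MC + MEC = 35.23 + 0.42q.
Set SMC = demand: 35.23 + 0.42q = 197.64 - 3.06q → q* = 46.6695.
The Pigouvian tax equals MEC at q*: 3.02 + 0.07×46.6695 = 6.2869.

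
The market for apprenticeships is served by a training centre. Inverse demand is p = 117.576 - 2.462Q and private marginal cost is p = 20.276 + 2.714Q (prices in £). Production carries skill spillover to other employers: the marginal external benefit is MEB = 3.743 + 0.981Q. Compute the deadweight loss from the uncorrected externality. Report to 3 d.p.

Market equilibrium (private): 20.276 + 2.714Q = 117.576 - 2.462Q → Q_m = 18.7983.
Social marginal cost = private MC − MEB = 16.533 + 1.733Q.
Set SMC = demand: 16.533 + 1.733Q = 117.576 - 2.462Q → Q* = 24.0865.
Between Q* and Q_m the wedge demand − SMC runs linearly from 0 to MEB(Q_m), so the loss is a triangle.
DWL = ½ × 5.2882 × 22.1841 = 58.6570.

DWL = £58.657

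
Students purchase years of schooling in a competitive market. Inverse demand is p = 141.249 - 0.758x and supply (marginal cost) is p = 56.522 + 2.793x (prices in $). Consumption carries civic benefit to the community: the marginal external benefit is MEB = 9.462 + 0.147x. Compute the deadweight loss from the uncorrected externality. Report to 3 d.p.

DWL = $24.707

Market equilibrium (private): 56.522 + 2.793x = 141.249 - 0.758x → x_m = 23.8600.
Social marginal benefit = demand + MEB = 150.711 - 0.611x.
Set SMB = MC: 150.711 - 0.611x = 56.522 + 2.793x → x* = 27.6701.
The welfare-loss triangle has base |x_m − x*| and height MEB(x_m) (the vertical gap between SMB and MC is zero at x* and MEB at x_m).
DWL = ½ × 3.8101 × 12.9694 = 24.7074.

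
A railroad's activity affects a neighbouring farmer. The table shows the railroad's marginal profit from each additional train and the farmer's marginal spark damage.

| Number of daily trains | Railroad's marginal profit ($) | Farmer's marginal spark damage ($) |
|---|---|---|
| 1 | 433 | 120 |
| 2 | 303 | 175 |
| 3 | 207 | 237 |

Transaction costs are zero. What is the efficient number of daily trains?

Bargaining reaches the level where marginal profit last exceeds marginal spark damage.
That holds through level 2 (303 ≥ 175) but not at 3 (207 < 237).

2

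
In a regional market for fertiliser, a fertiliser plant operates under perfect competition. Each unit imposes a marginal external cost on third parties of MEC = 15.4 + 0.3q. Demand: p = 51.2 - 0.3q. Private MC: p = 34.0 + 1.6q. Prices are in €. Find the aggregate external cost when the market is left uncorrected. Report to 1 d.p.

€151.7

Market equilibrium (private): 34.0 + 1.6q = 51.2 - 0.3q → q_m = 9.0526.
Total external cost = ∫₀^{q_m} (15.4 + 0.3q) dq = 15.4×9.0526 + ½×0.3×9.0526² = 151.7025.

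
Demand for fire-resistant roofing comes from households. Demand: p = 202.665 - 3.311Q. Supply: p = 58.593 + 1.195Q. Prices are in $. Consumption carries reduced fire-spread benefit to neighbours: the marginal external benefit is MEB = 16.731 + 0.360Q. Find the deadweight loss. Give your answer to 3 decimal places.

DWL = $96.186

Market equilibrium (private): 58.593 + 1.195Q = 202.665 - 3.311Q → Q_m = 31.9734.
Social marginal benefit = demand + MEB = 219.396 - 2.951Q.
Set SMB = MC: 219.396 - 2.951Q = 58.593 + 1.195Q → Q* = 38.7851.
Height of the DWL triangle at Q_m is SMB(Q_m) − MC(Q_m) = MEB(Q_m) = 28.2414.
DWL = ½ × 6.8117 × 28.2414 = 96.1860.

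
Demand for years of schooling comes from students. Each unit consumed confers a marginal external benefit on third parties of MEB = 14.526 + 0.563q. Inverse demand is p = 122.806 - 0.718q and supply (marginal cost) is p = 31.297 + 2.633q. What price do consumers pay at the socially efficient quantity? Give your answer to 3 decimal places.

P = 95.499

Social marginal benefit = demand + MEB = 137.332 - 0.155q.
Set SMB = MC: 137.332 - 0.155q = 31.297 + 2.633q → q* = 38.0326.
Consumer price on the demand curve at q*: 122.806 − 0.718×38.0326 = 95.4986.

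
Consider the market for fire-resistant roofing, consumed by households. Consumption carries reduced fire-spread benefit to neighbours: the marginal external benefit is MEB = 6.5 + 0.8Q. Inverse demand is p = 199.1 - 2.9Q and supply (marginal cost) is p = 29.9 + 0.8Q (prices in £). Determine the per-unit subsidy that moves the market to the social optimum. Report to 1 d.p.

Social marginal benefit = demand + MEB = 205.6 - 2.1Q.
Set SMB = MC: 205.6 - 2.1Q = 29.9 + 0.8Q → Q* = 60.5862.
The Pigouvian subsidy equals MEB at Q*: 6.5 + 0.8×60.5862 = 54.9690.

subsidy = £55.0 per unit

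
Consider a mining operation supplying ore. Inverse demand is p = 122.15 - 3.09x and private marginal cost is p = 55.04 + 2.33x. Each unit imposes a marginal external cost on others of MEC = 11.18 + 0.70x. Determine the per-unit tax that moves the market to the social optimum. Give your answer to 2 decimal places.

Social marginal cost = private MC + MEC = 66.22 + 3.03x.
Set SMC = demand: 66.22 + 3.03x = 122.15 - 3.09x → x* = 9.1389.
The Pigouvian tax equals MEC at x*: 11.18 + 0.70×9.1389 = 17.5772.

tax = 17.58 per unit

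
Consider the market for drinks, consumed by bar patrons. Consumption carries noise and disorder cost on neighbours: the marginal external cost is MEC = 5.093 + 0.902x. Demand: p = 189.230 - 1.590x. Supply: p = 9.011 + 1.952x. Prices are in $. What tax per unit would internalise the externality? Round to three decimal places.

Social marginal benefit = demand − MEC = 184.137 - 2.492x.
Set SMB = MC: 184.137 - 2.492x = 9.011 + 1.952x → x* = 39.4073.
The Pigouvian tax equals MEC at x*: 5.093 + 0.902×39.4073 = 40.6384.

tax = $40.638 per unit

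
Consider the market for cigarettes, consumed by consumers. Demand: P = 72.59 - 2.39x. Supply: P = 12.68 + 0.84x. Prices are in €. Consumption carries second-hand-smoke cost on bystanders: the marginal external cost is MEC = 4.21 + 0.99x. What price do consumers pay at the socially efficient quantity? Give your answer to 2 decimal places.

P = €41.04

Social marginal benefit = demand − MEC = 68.38 - 3.38x.
Set SMB = MC: 68.38 - 3.38x = 12.68 + 0.84x → x* = 13.1991.
Consumer price on the demand curve at x*: 72.59 − 2.39×13.1991 = 41.0442.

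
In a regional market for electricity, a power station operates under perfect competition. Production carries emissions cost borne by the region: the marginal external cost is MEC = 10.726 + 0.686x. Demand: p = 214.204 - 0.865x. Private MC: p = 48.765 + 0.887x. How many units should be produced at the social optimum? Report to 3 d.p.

Social marginal cost = private MC + MEC = 59.491 + 1.573x.
Set SMC = demand: 59.491 + 1.573x = 214.204 - 0.865x → x* = 63.4590.

x* = 63.459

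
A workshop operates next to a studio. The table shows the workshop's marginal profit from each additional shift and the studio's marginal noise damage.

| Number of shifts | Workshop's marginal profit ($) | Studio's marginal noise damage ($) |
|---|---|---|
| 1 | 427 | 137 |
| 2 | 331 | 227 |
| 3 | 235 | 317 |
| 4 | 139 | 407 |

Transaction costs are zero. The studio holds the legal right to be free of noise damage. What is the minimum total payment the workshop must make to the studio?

Efficient level: marginal profit ≥ marginal noise damage through level 2, so k* = 2.
With the studio holding the right, the workshop must at least compensate total damage at k*: 137 + 227 = 364.

$364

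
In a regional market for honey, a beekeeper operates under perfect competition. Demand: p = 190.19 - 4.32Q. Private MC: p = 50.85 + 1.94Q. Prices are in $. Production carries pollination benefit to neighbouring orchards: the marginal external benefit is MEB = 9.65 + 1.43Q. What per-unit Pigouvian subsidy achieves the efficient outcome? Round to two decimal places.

subsidy = $53.76 per unit

Social marginal cost = private MC − MEB = 41.20 + 0.51Q.
Set SMC = demand: 41.20 + 0.51Q = 190.19 - 4.32Q → Q* = 30.8468.
The Pigouvian subsidy equals MEB at Q*: 9.65 + 1.43×30.8468 = 53.7609.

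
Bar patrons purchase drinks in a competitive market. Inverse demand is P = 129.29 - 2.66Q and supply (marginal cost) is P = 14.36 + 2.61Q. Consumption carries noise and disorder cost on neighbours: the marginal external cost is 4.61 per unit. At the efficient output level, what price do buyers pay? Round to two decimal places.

P = 73.61

Social marginal benefit = demand − MEC = 124.68 - 2.66Q.
Set SMB = MC: 124.68 - 2.66Q = 14.36 + 2.61Q → Q* = 20.9336.
Consumer price on the demand curve at Q*: 129.29 − 2.66×20.9336 = 73.6066.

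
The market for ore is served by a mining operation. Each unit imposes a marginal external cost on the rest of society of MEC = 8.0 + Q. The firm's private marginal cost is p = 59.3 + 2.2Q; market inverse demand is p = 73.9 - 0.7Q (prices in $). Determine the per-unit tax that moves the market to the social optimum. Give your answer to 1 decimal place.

tax = $9.7 per unit

Social marginal cost = private MC + MEC = 67.3 + 3.2Q.
Set SMC = demand: 67.3 + 3.2Q = 73.9 - 0.7Q → Q* = 1.6923.
The Pigouvian tax equals MEC at Q*: 8.0 + 1.0×1.6923 = 9.6923.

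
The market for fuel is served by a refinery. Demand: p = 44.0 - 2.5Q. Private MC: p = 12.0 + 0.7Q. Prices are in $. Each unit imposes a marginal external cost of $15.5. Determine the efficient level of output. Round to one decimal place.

Q* = 5.2

Social marginal cost = private MC + MEC = 27.5 + 0.7Q.
Set SMC = demand: 27.5 + 0.7Q = 44.0 - 2.5Q → Q* = 5.1563.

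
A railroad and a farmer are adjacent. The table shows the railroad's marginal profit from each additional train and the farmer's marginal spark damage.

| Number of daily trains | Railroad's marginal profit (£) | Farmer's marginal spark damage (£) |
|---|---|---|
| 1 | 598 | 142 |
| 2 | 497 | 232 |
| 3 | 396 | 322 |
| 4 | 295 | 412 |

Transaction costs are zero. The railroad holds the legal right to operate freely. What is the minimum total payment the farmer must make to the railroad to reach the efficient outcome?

£295

Left alone the railroad would choose level 4 (marginal profit stays positive).
Efficient level: k* = 3 (marginal profit ≥ marginal spark damage through 3).
The farmer must at least cover the railroad's forgone profit from cutting 4→3: 295 = 295.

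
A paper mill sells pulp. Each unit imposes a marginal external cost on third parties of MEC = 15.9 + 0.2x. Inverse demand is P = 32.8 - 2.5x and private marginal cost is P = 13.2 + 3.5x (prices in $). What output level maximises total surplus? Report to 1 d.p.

Social marginal cost = private MC + MEC = 29.1 + 3.7x.
Set SMC = demand: 29.1 + 3.7x = 32.8 - 2.5x → x* = 0.5968.

x* = 0.6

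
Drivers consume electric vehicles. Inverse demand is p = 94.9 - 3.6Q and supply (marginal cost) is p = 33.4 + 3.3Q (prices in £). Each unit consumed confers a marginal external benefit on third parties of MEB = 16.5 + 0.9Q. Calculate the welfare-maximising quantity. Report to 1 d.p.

Social marginal benefit = demand + MEB = 111.4 - 2.7Q.
Set SMB = MC: 111.4 - 2.7Q = 33.4 + 3.3Q → Q* = 13.0000.

Q* = 13.0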